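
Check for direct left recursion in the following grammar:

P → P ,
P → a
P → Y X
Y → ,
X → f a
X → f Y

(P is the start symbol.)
Yes, P is left-recursive

Direct left recursion occurs when N → N α for some non-terminal N (the right-hand side begins with the left-hand side itself).

P → P ,: LEFT RECURSIVE (starts with P)
P → a: starts with a
P → Y X: starts with Y
Y → ,: starts with ','
X → f a: starts with f
X → f Y: starts with f

The grammar has direct left recursion on: P.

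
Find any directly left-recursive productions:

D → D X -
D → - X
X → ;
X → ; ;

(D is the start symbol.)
Direct left recursion occurs when N → N α for some non-terminal N (the right-hand side begins with the left-hand side itself).

D → D X -: LEFT RECURSIVE (starts with D)
D → - X: starts with '-'
X → ;: starts with ';'
X → ; ;: starts with ';'

The grammar has direct left recursion on: D.

Answer: Yes, D is left-recursive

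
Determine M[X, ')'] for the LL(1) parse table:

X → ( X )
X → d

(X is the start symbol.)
Empty (error entry)

To find M[X, ')'], we find productions for X where ')' is in the predict set (PREDICT(N → α) = (FIRST(α) \ {ε}) ∪ (FOLLOW(N) if α ⇒* ε)).

X → ( X ): PREDICT = { '(' }
X → d: PREDICT = { 'd' }

M[X, ')'] is empty (no production applies)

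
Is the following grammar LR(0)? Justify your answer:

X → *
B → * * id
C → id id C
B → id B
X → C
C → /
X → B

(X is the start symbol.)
No. Shift-reduce conflict between [X → * .] and [B → * . * id]

Augment with X' → X and build the canonical LR(0) collection (I0 = CLOSURE({[X' → . X]}), then GOTO on every symbol after a dot until no new states appear). It has 13 states:
  I0: { [B → . * * id], [B → . id B], [C → . /], [C → . id id C], [X → . *], [X → . B], [X → . C], [X' → . X] }  — shift
  I1: { [B → * . * id], [X → * .] }  — shift, reduce
  I2: { [C → / .] }  — reduce
  I3: { [X → B .] }  — reduce
  I4: { [X → C .] }  — reduce
  I5: { [X' → X .] }  — accept
  I6: { [B → . * * id], [B → . id B], [B → id . B], [C → id . id C] }  — shift
  I7: { [B → * . * id] }  — shift
  I8: { [B → id B .] }  — reduce
  I9: { [B → . * * id], [B → . id B], [B → id . B], [C → . /], [C → . id id C], [C → id id . C] }  — shift
  I10: { [C → id id C .] }  — reduce
  I11: { [B → * * . id] }  — shift
  I12: { [B → * * id .] }  — reduce

Conflict in state I1:
  Shift-reduce conflict between [X → * .] and [B → * . * id]
So the grammar is NOT LR(0).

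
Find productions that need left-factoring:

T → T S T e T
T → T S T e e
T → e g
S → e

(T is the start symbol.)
Yes, T has productions with common prefix 'T S T e'

Left-factoring is needed when two productions for the same non-terminal
share a common prefix on the right-hand side.

Productions for T:
  T → T S T e T
  T → T S T e e
  T → e g

Found common prefix 'T S T e' in productions for T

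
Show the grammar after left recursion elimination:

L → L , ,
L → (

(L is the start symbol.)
L is directly left-recursive. The standard transformation for
  A → A α₁ | ... | A α_m | β₁ | ... | β_n
is
  A  → β₁ A' | ... | β_n A'
  A' → α₁ A' | ... | α_m A' | ε

L → ( becomes L → ( L'
L → L , , becomes L' → , , L'
Add L' → ε

Resulting grammar:
L → ( L'
L' → , , L'
L' → ε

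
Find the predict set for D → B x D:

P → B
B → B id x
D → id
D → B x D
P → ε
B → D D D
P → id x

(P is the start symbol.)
{ 'id' }

PREDICT(D → B x D) = (FIRST(RHS) \ {ε}) ∪ (FOLLOW(D) if ε ∈ FIRST(RHS), i.e. RHS ⇒* ε)
FIRST(B) = { 'id' }
FIRST(B x D) = { 'id' }
ε ∉ FIRST(B x D), so FOLLOW(D) is not added.
PREDICT(D → B x D) = { 'id' }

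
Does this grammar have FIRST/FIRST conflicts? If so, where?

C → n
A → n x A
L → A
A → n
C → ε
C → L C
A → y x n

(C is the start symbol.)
FIRST sets of the non-terminals at (or reachable through a nullable prefix from) the front of some alternative:
  FIRST(L) = { 'n', 'y' }

Productions for C:
  C → n: FIRST = { 'n' }
  C → ε: FIRST = { ε }
  C → L C: FIRST = { 'n', 'y' }
Productions for A:
  A → n x A: FIRST = { 'n' }
  A → n: FIRST = { 'n' }
  A → y x n: FIRST = { 'y' }
L has only one production, so no FIRST/FIRST conflict is possible there.

Conflict for C: C → n and C → L C
  Overlap: { 'n' }
Conflict for A: A → n x A and A → n
  Overlap: { 'n' }

Answer: Yes. C → n / C → L C on { 'n' }; A → n x A / A → n on { 'n' }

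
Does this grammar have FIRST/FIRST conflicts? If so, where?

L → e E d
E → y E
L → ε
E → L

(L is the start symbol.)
A FIRST/FIRST conflict occurs when two productions N → α and N → β for the same non-terminal have FIRST(α) ∩ FIRST(β) ≠ ∅ (with ε ∈ FIRST of a nullable right-hand side, so two nullable alternatives also conflict).

FIRST sets of the non-terminals at (or reachable through a nullable prefix from) the front of some alternative:
  FIRST(L) = { 'e', ε }

Productions for L:
  L → e E d: FIRST = { 'e' }
  L → ε: FIRST = { ε }
Productions for E:
  E → y E: FIRST = { 'y' }
  E → L: FIRST = { 'e', ε }

All alternatives of each non-terminal have pairwise disjoint FIRST sets.

Answer: No FIRST/FIRST conflicts.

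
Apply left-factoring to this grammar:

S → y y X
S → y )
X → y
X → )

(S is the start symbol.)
Left-factoring transforms A → αβ₁ | αβ₂ into A → αA' and A' → β₁ | β₂
(α is the longest common prefix among the alternatives). Repeat until
no nonterminal has two alternatives with a common prefix.

Round 1: S has alternatives sharing prefix 'y'. Introduce S': S → y S'
  Add: S' → y X
  Add: S' → )

No remaining common prefixes — done.

Resulting grammar:
S → y S'
S' → y X
S' → )
X → y
X → )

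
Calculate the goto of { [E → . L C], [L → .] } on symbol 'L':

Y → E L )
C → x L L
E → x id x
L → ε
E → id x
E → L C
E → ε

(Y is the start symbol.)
GOTO(I, 'L') = CLOSURE({ [A → αX.β] : [A → α.Xβ] ∈ I, X = 'L' })

Items with dot before 'L', with the dot advanced:
  [E → . L C] → [E → L . C]
Closure of the advanced items:
  [E → L . C] has the dot before C: add [C → . x L L]

GOTO = { [C → . x L L], [E → L . C] }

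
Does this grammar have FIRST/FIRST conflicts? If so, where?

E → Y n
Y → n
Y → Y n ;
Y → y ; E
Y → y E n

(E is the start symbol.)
A FIRST/FIRST conflict occurs when two productions N → α and N → β for the same non-terminal have FIRST(α) ∩ FIRST(β) ≠ ∅ (with ε ∈ FIRST of a nullable right-hand side, so two nullable alternatives also conflict).

FIRST sets of the non-terminals at (or reachable through a nullable prefix from) the front of some alternative:
  FIRST(Y) = { 'n', 'y' }

Productions for Y:
  Y → n: FIRST = { 'n' }
  Y → Y n ;: FIRST = { 'n', 'y' }
  Y → y ; E: FIRST = { 'y' }
  Y → y E n: FIRST = { 'y' }
E has only one production, so no FIRST/FIRST conflict is possible there.

Conflict for Y: Y → n and Y → Y n ;
  Overlap: { 'n' }
Conflict for Y: Y → Y n ; and Y → y ; E
  Overlap: { 'y' }
Conflict for Y: Y → Y n ; and Y → y E n
  Overlap: { 'y' }
Conflict for Y: Y → y ; E and Y → y E n
  Overlap: { 'y' }

Answer: Yes. Y → n / Y → Y n ';' on { 'n' }; Y → Y n ';' / Y → y ';' E on { 'y' }; Y → Y n ';' / Y → y E n on { 'y' }; Y → y ';' E / Y → y E n on { 'y' }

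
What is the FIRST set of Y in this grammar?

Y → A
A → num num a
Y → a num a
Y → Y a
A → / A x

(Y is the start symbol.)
FIRST sets of the other non-terminals involved (by the same procedure, iterated to a fixed point):
  FIRST(A) = { '/', 'num' }

From Y → A:
  - A is a non-terminal: add FIRST(A) \ {ε} = { '/', 'num' }
    A is not nullable, so stop
From Y → a num a:
  - a is a terminal: add 'a' and stop
From Y → Y a:
  - Y is the symbol being defined: contributes nothing new
    Y is not nullable, so stop

Collecting: FIRST(Y) = { '/', 'a', 'num' }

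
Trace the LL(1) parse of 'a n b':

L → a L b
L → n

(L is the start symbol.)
LL(1) parsing maintains a stack (initially the start symbol over $) and the input. At each step: if the stack top is a terminal, match it against the current input token; if it is a non-terminal N, replace it with the RHS of M[N, lookahead] (the unique production whose predict set contains the lookahead).

Stack is shown with the top on the left.

Stack    Input    Action
------------------------
L $      a n b $  output L → a L b
a L b $  a n b $  match 'a'
L b $    n b $    output L → n
n b $    n b $    match 'n'
b $      b $      match 'b'
$        $        accept

The string is accepted.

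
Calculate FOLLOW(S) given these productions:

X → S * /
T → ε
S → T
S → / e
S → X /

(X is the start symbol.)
In X → S * /: S is followed by '*' '/', add FIRST('*' '/') \ {ε} = { '*' }

Taking the union: FOLLOW(S) = { '*' }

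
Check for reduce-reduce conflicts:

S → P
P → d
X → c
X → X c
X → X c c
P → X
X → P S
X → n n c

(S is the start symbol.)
Augment with S' → S and build the canonical LR(0) collection (I0 = CLOSURE({[S' → . S]}), then GOTO on every symbol after a dot until no new states appear). It has 12 states:
  I0: { [P → . X], [P → . d], [S → . P], [S' → . S], [X → . P S], [X → . X c c], [X → . X c], [X → . c], [X → . n n c] }  — shift
  I1: { [P → . X], [P → . d], [S → . P], [S → P .], [X → . P S], [X → . X c c], [X → . X c], [X → . c], [X → . n n c], [X → P . S] }  — shift, reduce
  I2: { [S' → S .] }  — accept
  I3: { [P → X .], [X → X . c c], [X → X . c] }  — shift, reduce
  I4: { [X → c .] }  — reduce
  I5: { [P → d .] }  — reduce
  I6: { [X → n . n c] }  — shift
  I7: { [X → n n . c] }  — shift
  I8: { [X → n n c .] }  — reduce
  I9: { [X → X c . c], [X → X c .] }  — shift, reduce
  I10: { [X → X c c .] }  — reduce
  I11: { [X → P S .] }  — reduce

No state contains more than one complete item.

Answer: No reduce-reduce conflicts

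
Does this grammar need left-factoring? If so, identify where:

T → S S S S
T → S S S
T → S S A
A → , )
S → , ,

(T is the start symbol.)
Left-factoring is needed when two productions for the same non-terminal
share a common prefix on the right-hand side.

Productions for T:
  T → S S S S
  T → S S S
  T → S S A

Found common prefix 'S S' in productions for T

Answer: Yes, T has productions with common prefix 'S S'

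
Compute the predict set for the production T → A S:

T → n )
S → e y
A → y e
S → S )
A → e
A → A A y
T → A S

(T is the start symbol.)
PREDICT(T → A S) = (FIRST(RHS) \ {ε}) ∪ (FOLLOW(T) if ε ∈ FIRST(RHS), i.e. RHS ⇒* ε)
FIRST(A) = { 'e', 'y' }
FIRST(A S) = { 'e', 'y' }
ε ∉ FIRST(A S), so FOLLOW(T) is not added.
PREDICT(T → A S) = { 'e', 'y' }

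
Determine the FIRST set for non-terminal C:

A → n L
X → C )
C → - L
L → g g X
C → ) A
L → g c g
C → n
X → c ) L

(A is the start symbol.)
{ ')', '-', 'n' }

From C → - L:
  - '-' is a terminal: add '-' and stop
From C → ) A:
  - ')' is a terminal: add ')' and stop
From C → n:
  - n is a terminal: add 'n' and stop

Collecting: FIRST(C) = { ')', '-', 'n' }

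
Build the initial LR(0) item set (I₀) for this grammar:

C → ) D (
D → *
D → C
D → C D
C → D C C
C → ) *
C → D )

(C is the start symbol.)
First, augment the grammar with C' → C
I₀ = CLOSURE({ [C' → . C] }):
  [C' → . C] has the dot before C: add [C → . ) D (], [C → . D C C], [C → . ) *], [C → . D )]
  [C → . D C C] has the dot before D: add [D → . *], [D → . C], [D → . C D]
No further items can be added.

I₀ = { [C → . ) *], [C → . ) D (], [C → . D )], [C → . D C C], [C' → . C], [D → . *], [D → . C D], [D → . C] }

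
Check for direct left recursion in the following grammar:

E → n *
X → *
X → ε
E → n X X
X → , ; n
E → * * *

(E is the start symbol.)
Direct left recursion occurs when N → N α for some non-terminal N (the right-hand side begins with the left-hand side itself).

E → n *: starts with n
X → *: starts with '*'
X → ε: starts with ε
E → n X X: starts with n
X → , ; n: starts with ','
E → * * *: starts with '*'

No direct left recursion found.

Answer: No direct left recursion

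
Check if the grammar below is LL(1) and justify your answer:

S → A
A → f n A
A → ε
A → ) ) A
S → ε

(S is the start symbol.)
Relevant sets:
  FIRST(A) = { ')', 'f', ε }
  FOLLOW(S) = { $ }
  FOLLOW(A) = { $ }

For S:
  PREDICT(S → A) = { $, ')', 'f' }
  PREDICT(S → ε) = { $ }
For A:
  PREDICT(A → f n A) = { 'f' }
  PREDICT(A → ε) = { $ }
  PREDICT(A → ')' ')' A) = { ')' }

Conflict found: Predict set conflict for S: { $ }
The grammar is NOT LL(1).

Answer: No. Predict set conflict for S: { $ }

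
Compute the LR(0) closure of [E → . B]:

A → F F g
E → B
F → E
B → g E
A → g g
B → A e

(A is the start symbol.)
{ [A → . F F g], [A → . g g], [B → . A e], [B → . g E], [E → . B], [F → . E] }

Start with: [E → . B]
  [E → . B] has the dot before B: add [B → . g E], [B → . A e]
  [B → . A e] has the dot before A: add [A → . F F g], [A → . g g]
  [A → . F F g] has the dot before F: add [F → . E]
  [F → . E] has the dot before E: all E-items already present
No further items can be added.

CLOSURE = { [A → . F F g], [A → . g g], [B → . A e], [B → . g E], [E → . B], [F → . E] }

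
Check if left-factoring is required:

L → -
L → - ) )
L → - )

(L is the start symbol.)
Left-factoring is needed when two productions for the same non-terminal
share a common prefix on the right-hand side.

Productions for L:
  L → -
  L → - ) )
  L → - )

Found common prefix '-' in productions for L

Answer: Yes, L has productions with common prefix '-'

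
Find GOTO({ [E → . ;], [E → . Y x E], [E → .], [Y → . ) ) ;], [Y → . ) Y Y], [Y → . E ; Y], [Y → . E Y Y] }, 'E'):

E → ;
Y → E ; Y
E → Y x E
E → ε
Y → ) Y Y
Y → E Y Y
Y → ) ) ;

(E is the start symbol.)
GOTO(I, 'E') = CLOSURE({ [A → αX.β] : [A → α.Xβ] ∈ I, X = 'E' })

Items with dot before 'E', with the dot advanced:
  [Y → . E ; Y] → [Y → E . ; Y]
  [Y → . E Y Y] → [Y → E . Y Y]
Closure of the advanced items:
  [Y → E . Y Y] has the dot before Y: add [Y → . E ; Y], [Y → . ) Y Y], [Y → . E Y Y], [Y → . ) ) ;]
  [Y → . E ; Y] has the dot before E: add [E → . ;], [E → . Y x E], [E → .]

GOTO = { [E → . ;], [E → . Y x E], [E → .], [Y → . ) ) ;], [Y → . ) Y Y], [Y → . E ; Y], [Y → . E Y Y], [Y → E . ; Y], [Y → E . Y Y] }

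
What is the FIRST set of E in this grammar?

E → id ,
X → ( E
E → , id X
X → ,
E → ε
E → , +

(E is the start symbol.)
{ ',', 'id', ε }

To compute FIRST(E), examine every production with E on the left-hand side, reading each right-hand side left to right until a non-nullable symbol is reached.

From E → id ,:
  - id is a terminal: add 'id' and stop
From E → , id X:
  - ',' is a terminal: add ',' and stop
From E → ε:
  - ε-production, so ε ∈ FIRST(E)
From E → , +:
  - ',' is a terminal: add ',' and stop

Collecting: FIRST(E) = { ',', 'id', ε }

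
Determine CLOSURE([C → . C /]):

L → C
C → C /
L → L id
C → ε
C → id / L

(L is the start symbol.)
{ [C → . C /], [C → . id / L], [C → .] }

To compute CLOSURE, for each item [A → α.Bβ] where B is a non-terminal, add [B → .γ] for all productions B → γ; repeat for the newly added items until nothing changes.

Start with: [C → . C /]
  [C → . C /] has the dot before C: add [C → .], [C → . id / L]
No further items can be added.

CLOSURE = { [C → . C /], [C → . id / L], [C → .] }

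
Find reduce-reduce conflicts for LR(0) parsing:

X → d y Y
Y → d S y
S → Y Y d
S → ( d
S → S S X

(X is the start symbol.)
No reduce-reduce conflicts

A reduce-reduce conflict occurs when an LR(0) state has two complete items [A → α .] and [B → β .] — both call for a reduction, and with no lookahead the parser cannot choose between them.

Augment with X' → X and build the canonical LR(0) collection (I0 = CLOSURE({[X' → . X]}), then GOTO on every symbol after a dot until no new states appear). It has 16 states:
  I0: { [X → . d y Y], [X' → . X] }  — shift
  I1: { [X' → X .] }  — accept
  I2: { [X → d . y Y] }  — shift
  I3: { [X → d y . Y], [Y → . d S y] }  — shift
  I4: { [X → d y Y .] }  — reduce
  I5: { [S → . ( d], [S → . S S X], [S → . Y Y d], [Y → . d S y], [Y → d . S y] }  — shift
  I6: { [S → ( . d] }  — shift
  I7: { [S → . ( d], [S → . S S X], [S → . Y Y d], [S → S . S X], [Y → . d S y], [Y → d S . y] }  — shift
  I8: { [S → Y . Y d], [Y → . d S y] }  — shift
  I9: { [S → Y Y . d] }  — shift
  I10: { [S → Y Y d .] }  — reduce
  I11: { [S → . ( d], [S → . S S X], [S → . Y Y d], [S → S . S X], [S → S S . X], [X → . d y Y], [Y → . d S y] }  — shift
  I12: { [Y → d S y .] }  — reduce
  I13: { [S → S S X .] }  — reduce
  I14: { [S → . ( d], [S → . S S X], [S → . Y Y d], [X → d . y Y], [Y → . d S y], [Y → d . S y] }  — shift
  I15: { [S → ( d .] }  — reduce

No state contains more than one complete item.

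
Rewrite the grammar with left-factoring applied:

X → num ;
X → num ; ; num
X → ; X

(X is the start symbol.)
Left-factoring transforms A → αβ₁ | αβ₂ into A → αA' and A' → β₁ | β₂
(α is the longest common prefix among the alternatives). Repeat until
no nonterminal has two alternatives with a common prefix.

Round 1: X has alternatives sharing prefix 'num ;'. Introduce X': X → num ; X'
  Add: X' → ε
  Add: X' → ; num

No remaining common prefixes — done.

Resulting grammar:
X → num ; X'
X' → ε
X' → ; num
X → ; X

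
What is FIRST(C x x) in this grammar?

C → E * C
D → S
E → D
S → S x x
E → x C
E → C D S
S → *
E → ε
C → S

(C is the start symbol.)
{ '*', 'x' }

FIRST sets of the non-terminals involved (from the grammar, by fixed-point iteration):
  FIRST(C) = { '*', 'x' }

To compute FIRST(C x x), process the symbols left to right:
Symbol C is a non-terminal. Add FIRST(C) \ {ε} = { '*', 'x' }
C is not nullable (ε ∉ FIRST(C)), so stop here.
FIRST(C x x) = { '*', 'x' }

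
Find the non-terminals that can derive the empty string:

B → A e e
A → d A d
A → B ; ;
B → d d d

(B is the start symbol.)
There are no ε-productions, so no non-terminal can derive ε.
No non-terminals are nullable.

Answer: None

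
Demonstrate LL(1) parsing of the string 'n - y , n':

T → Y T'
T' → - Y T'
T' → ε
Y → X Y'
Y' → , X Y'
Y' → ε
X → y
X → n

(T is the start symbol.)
Stack is shown with the top on the left.

Stack        Input        Action
--------------------------------
T $          n - y , n $  output T → Y T'
Y T' $       n - y , n $  output Y → X Y'
X Y' T' $    n - y , n $  output X → n
n Y' T' $    n - y , n $  match 'n'
Y' T' $      - y , n $    output Y' → ε
T' $         - y , n $    output T' → - Y T'
- Y T' $     - y , n $    match '-'
Y T' $       y , n $      output Y → X Y'
X Y' T' $    y , n $      output X → y
y Y' T' $    y , n $      match 'y'
Y' T' $      , n $        output Y' → , X Y'
, X Y' T' $  , n $        match ','
X Y' T' $    n $          output X → n
n Y' T' $    n $          match 'n'
Y' T' $      $            output Y' → ε
T' $         $            output T' → ε
$            $            accept

The string is accepted.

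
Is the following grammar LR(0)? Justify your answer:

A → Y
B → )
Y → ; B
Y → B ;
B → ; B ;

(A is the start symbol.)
No. Shift-reduce conflict between [Y → ; B .] and [B → ; B . ;]

A grammar is LR(0) if no state in the canonical LR(0) collection has:
  - both a shift item (dot before a terminal) and a complete item (shift-reduce conflict), or
  - two or more complete items (reduce-reduce conflict; the accept item [A' → A .] counts as a complete item here).

Augment with A' → A and build the canonical LR(0) collection (I0 = CLOSURE({[A' → . A]}), then GOTO on every symbol after a dot until no new states appear). It has 11 states:
  I0: { [A → . Y], [A' → . A], [B → . )], [B → . ; B ;], [Y → . ; B], [Y → . B ;] }  — shift
  I1: { [B → ) .] }  — reduce
  I2: { [B → . )], [B → . ; B ;], [B → ; . B ;], [Y → ; . B] }  — shift
  I3: { [A' → A .] }  — accept
  I4: { [Y → B . ;] }  — shift
  I5: { [A → Y .] }  — reduce
  I6: { [Y → B ; .] }  — reduce
  I7: { [B → . )], [B → . ; B ;], [B → ; . B ;] }  — shift
  I8: { [B → ; B . ;], [Y → ; B .] }  — shift, reduce
  I9: { [B → ; B ; .] }  — reduce
  I10: { [B → ; B . ;] }  — shift

Conflict in state I8:
  Shift-reduce conflict between [Y → ; B .] and [B → ; B . ;]
So the grammar is NOT LR(0).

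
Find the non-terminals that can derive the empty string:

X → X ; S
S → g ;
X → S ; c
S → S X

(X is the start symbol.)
There are no ε-productions, so no non-terminal can derive ε.
No non-terminals are nullable.

Answer: None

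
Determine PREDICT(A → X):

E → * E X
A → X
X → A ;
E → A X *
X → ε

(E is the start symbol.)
{ '*', ';' }

PREDICT(A → X) = (FIRST(RHS) \ {ε}) ∪ (FOLLOW(A) if ε ∈ FIRST(RHS), i.e. RHS ⇒* ε)
FIRST(X) = { ';', ε }
FIRST(X) = { ';', ε }
ε ∈ FIRST(X) (the right-hand side is nullable), so add FOLLOW(A) = { '*', ';' }
PREDICT(A → X) = { '*', ';' }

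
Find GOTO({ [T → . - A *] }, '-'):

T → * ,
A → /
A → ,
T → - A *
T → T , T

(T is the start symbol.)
{ [A → . ,], [A → . /], [T → - . A *] }

GOTO(I, '-') = CLOSURE({ [A → αX.β] : [A → α.Xβ] ∈ I, X = '-' })

Items with dot before '-', with the dot advanced:
  [T → . - A *] → [T → - . A *]
Closure of the advanced items:
  [T → - . A *] has the dot before A: add [A → . /], [A → . ,]

GOTO = { [A → . ,], [A → . /], [T → - . A *] }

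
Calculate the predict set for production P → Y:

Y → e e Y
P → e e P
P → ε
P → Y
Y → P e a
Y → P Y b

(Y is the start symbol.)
PREDICT(P → Y) = (FIRST(RHS) \ {ε}) ∪ (FOLLOW(P) if ε ∈ FIRST(RHS), i.e. RHS ⇒* ε)
FIRST(Y) = { 'e' }
FIRST(Y) = { 'e' }
ε ∉ FIRST(Y), so FOLLOW(P) is not added.
PREDICT(P → Y) = { 'e' }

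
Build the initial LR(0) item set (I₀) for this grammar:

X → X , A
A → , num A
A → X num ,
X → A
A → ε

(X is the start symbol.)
First, augment the grammar with X' → X
I₀ = CLOSURE({ [X' → . X] }):
  [X' → . X] has the dot before X: add [X → . X , A], [X → . A]
  [X → . A] has the dot before A: add [A → . , num A], [A → . X num ,], [A → .]
No further items can be added.

I₀ = { [A → . , num A], [A → . X num ,], [A → .], [X → . A], [X → . X , A], [X' → . X] }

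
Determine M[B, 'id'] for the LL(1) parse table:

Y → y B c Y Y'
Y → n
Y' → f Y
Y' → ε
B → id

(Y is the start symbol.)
B → id

To find M[B, 'id'], we find productions for B where 'id' is in the predict set (PREDICT(N → α) = (FIRST(α) \ {ε}) ∪ (FOLLOW(N) if α ⇒* ε)).

B → id: PREDICT = { 'id' }
  'id' is in predict set, so this production goes in M[B, 'id']

M[B, 'id'] = B → id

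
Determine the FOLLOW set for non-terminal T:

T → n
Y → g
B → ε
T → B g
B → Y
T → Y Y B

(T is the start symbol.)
To compute FOLLOW(T), find every occurrence of T on a right-hand side N → α T β: add FIRST(β) \ {ε}, and if β is empty or nullable also add FOLLOW(N). Iterate to a fixed point.

T is the start symbol, so $ ∈ FOLLOW(T).
T does not occur on any right-hand side.

Taking the union: FOLLOW(T) = { $ }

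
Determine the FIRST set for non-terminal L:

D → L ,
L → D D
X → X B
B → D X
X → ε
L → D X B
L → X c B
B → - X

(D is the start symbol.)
{ '-', 'c' }

FIRST sets of the other non-terminals involved (by the same procedure, iterated to a fixed point):
  FIRST(D) = { '-', 'c' }
  FIRST(X) = { '-', 'c', ε }

From L → D D:
  - D is a non-terminal: add FIRST(D) \ {ε} = { '-', 'c' }
    D is not nullable, so stop
From L → D X B:
  - D is a non-terminal: add FIRST(D) \ {ε} = { '-', 'c' }
    D is not nullable, so stop
From L → X c B:
  - X is a non-terminal: add FIRST(X) \ {ε} = { '-', 'c' }
    X is nullable, so continue to the next symbol
  - c is a terminal: add 'c' and stop

Collecting: FIRST(L) = { '-', 'c' }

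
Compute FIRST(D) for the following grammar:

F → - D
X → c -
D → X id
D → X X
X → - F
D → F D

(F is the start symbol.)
{ '-', 'c' }

To compute FIRST(D), examine every production with D on the left-hand side, reading each right-hand side left to right until a non-nullable symbol is reached.

FIRST sets of the other non-terminals involved (by the same procedure, iterated to a fixed point):
  FIRST(X) = { '-', 'c' }
  FIRST(F) = { '-' }

From D → X id:
  - X is a non-terminal: add FIRST(X) \ {ε} = { '-', 'c' }
    X is not nullable, so stop
From D → X X:
  - X is a non-terminal: add FIRST(X) \ {ε} = { '-', 'c' }
    X is not nullable, so stop
From D → F D:
  - F is a non-terminal: add FIRST(F) \ {ε} = { '-' }
    F is not nullable, so stop

Collecting: FIRST(D) = { '-', 'c' }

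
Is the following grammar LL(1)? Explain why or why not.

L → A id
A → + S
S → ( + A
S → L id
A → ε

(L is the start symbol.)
Yes, the grammar is LL(1).

A grammar is LL(1) if for each non-terminal N with multiple productions, the predict sets of those productions are pairwise disjoint, where PREDICT(N → α) = (FIRST(α) \ {ε}) ∪ (FOLLOW(N) if α ⇒* ε).

Relevant sets:
  FIRST(L) = { '+', 'id' }
  FOLLOW(A) = { 'id' }

For A:
  PREDICT(A → '+' S) = { '+' }
  PREDICT(A → ε) = { 'id' }
For S:
  PREDICT(S → '(' '+' A) = { '(' }
  PREDICT(S → L id) = { '+', 'id' }
L has a single production, so nothing to check there.

All predict sets are disjoint. The grammar IS LL(1).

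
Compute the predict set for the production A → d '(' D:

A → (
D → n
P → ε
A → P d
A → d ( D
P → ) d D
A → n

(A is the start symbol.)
{ 'd' }

PREDICT(A → d '(' D) = (FIRST(RHS) \ {ε}) ∪ (FOLLOW(A) if ε ∈ FIRST(RHS), i.e. RHS ⇒* ε)
FIRST(d '(' D) = { 'd' }
ε ∉ FIRST(d '(' D), so FOLLOW(A) is not added.
PREDICT(A → d '(' D) = { 'd' }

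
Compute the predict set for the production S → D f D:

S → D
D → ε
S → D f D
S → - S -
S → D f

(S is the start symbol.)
{ 'f' }

PREDICT(S → D f D) = (FIRST(RHS) \ {ε}) ∪ (FOLLOW(S) if ε ∈ FIRST(RHS), i.e. RHS ⇒* ε)
FIRST(D) = { ε }
FIRST(D f D) = { 'f' }
ε ∉ FIRST(D f D), so FOLLOW(S) is not added.
PREDICT(S → D f D) = { 'f' }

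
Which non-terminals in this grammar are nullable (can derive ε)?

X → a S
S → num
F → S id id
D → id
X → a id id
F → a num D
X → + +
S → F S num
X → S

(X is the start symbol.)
A non-terminal is nullable if it can derive ε (the empty string): either it has an ε-production, or it has a production whose right-hand side consists entirely of nullable non-terminals.

There are no ε-productions, so no non-terminal can derive ε.
No non-terminals are nullable.

Answer: None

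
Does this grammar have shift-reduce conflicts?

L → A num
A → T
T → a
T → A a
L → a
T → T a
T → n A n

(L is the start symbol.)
Augment with L' → L and build the canonical LR(0) collection (I0 = CLOSURE({[L' → . L]}), then GOTO on every symbol after a dot until no new states appear). It has 12 states:
  I0: { [A → . T], [L → . A num], [L → . a], [L' → . L], [T → . A a], [T → . T a], [T → . a], [T → . n A n] }  — shift
  I1: { [L → A . num], [T → A . a] }  — shift
  I2: { [L' → L .] }  — accept
  I3: { [A → T .], [T → T . a] }  — shift, reduce
  I4: { [L → a .], [T → a .] }  — 2 reduces
  I5: { [A → . T], [T → . A a], [T → . T a], [T → . a], [T → . n A n], [T → n . A n] }  — shift
  I6: { [T → A . a], [T → n A . n] }  — shift
  I7: { [T → a .] }  — reduce
  I8: { [T → A a .] }  — reduce
  I9: { [T → n A n .] }  — reduce
  I10: { [T → T a .] }  — reduce
  I11: { [L → A num .] }  — reduce

I3 contains reduce item [A → T .] and shift item [T → T . a] — shift-reduce conflict.

Answer: Yes — I3: [A → T .] vs [T → T . a]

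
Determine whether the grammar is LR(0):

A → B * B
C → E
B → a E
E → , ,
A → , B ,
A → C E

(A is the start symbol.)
A grammar is LR(0) if no state in the canonical LR(0) collection has:
  - both a shift item (dot before a terminal) and a complete item (shift-reduce conflict), or
  - two or more complete items (reduce-reduce conflict; the accept item [A' → A .] counts as a complete item here).

Augment with A' → A and build the canonical LR(0) collection (I0 = CLOSURE({[A' → . A]}), then GOTO on every symbol after a dot until no new states appear). It has 15 states:
  I0: { [A → . , B ,], [A → . B * B], [A → . C E], [A' → . A], [B → . a E], [C → . E], [E → . , ,] }  — shift
  I1: { [A → , . B ,], [B → . a E], [E → , . ,] }  — shift
  I2: { [A' → A .] }  — accept
  I3: { [A → B . * B] }  — shift
  I4: { [A → C . E], [E → . , ,] }  — shift
  I5: { [C → E .] }  — reduce
  I6: { [B → a . E], [E → . , ,] }  — shift
  I7: { [E → , . ,] }  — shift
  I8: { [B → a E .] }  — reduce
  I9: { [E → , , .] }  — reduce
  I10: { [A → C E .] }  — reduce
  I11: { [A → B * . B], [B → . a E] }  — shift
  I12: { [A → B * B .] }  — reduce
  I13: { [A → , B . ,] }  — shift
  I14: { [A → , B , .] }  — reduce

Every state is either a pure shift/goto state or contains exactly one complete item and nothing to shift — no conflicts. The grammar is LR(0).

Answer: Yes, the grammar is LR(0)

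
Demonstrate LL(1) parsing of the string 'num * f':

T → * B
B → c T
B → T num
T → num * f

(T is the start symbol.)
LL(1) parsing maintains a stack (initially the start symbol over $) and the input. At each step: if the stack top is a terminal, match it against the current input token; if it is a non-terminal N, replace it with the RHS of M[N, lookahead] (the unique production whose predict set contains the lookahead).

Stack is shown with the top on the left.

Stack      Input      Action
----------------------------
T $        num * f $  output T → num * f
num * f $  num * f $  match 'num'
* f $      * f $      match '*'
f $        f $        match 'f'
$          $          accept

The string is accepted.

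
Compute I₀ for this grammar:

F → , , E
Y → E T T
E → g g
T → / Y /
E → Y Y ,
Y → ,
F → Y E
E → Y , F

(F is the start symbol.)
{ [E → . Y , F], [E → . Y Y ,], [E → . g g], [F → . , , E], [F → . Y E], [F' → . F], [Y → . ,], [Y → . E T T] }

First, augment the grammar with F' → F
I₀ = CLOSURE({ [F' → . F] }):
  [F' → . F] has the dot before F: add [F → . , , E], [F → . Y E]
  [F → . Y E] has the dot before Y: add [Y → . E T T], [Y → . ,]
  [Y → . E T T] has the dot before E: add [E → . g g], [E → . Y Y ,], [E → . Y , F]
No further items can be added.

I₀ = { [E → . Y , F], [E → . Y Y ,], [E → . g g], [F → . , , E], [F → . Y E], [F' → . F], [Y → . ,], [Y → . E T T] }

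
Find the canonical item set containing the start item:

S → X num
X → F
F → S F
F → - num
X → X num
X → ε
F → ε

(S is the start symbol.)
First, augment the grammar with S' → S
I₀ = CLOSURE({ [S' → . S] }):
  [S' → . S] has the dot before S: add [S → . X num]
  [S → . X num] has the dot before X: add [X → . F], [X → . X num], [X → .]
  [X → . F] has the dot before F: add [F → . S F], [F → . - num], [F → .]
No further items can be added.

I₀ = { [F → . - num], [F → . S F], [F → .], [S → . X num], [S' → . S], [X → . F], [X → . X num], [X → .] }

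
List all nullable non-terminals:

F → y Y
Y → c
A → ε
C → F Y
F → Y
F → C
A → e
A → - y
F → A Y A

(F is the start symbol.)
A non-terminal is nullable if it can derive ε (the empty string): either it has an ε-production, or it has a production whose right-hand side consists entirely of nullable non-terminals.

ε-productions: A → ε
So A is immediately nullable.
No further non-terminal can be added: every production for the remaining non-terminals contains a terminal or a non-nullable non-terminal.
Nullable = { 'A' }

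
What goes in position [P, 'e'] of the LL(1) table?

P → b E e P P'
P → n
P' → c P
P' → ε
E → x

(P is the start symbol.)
Empty (error entry)

To find M[P, 'e'], we find productions for P where 'e' is in the predict set (PREDICT(N → α) = (FIRST(α) \ {ε}) ∪ (FOLLOW(N) if α ⇒* ε)).

P → b E e P P': PREDICT = { 'b' }
P → n: PREDICT = { 'n' }

M[P, 'e'] is empty (no production applies)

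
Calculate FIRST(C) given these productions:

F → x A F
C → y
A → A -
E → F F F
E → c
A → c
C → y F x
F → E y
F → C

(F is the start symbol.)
From C → y:
  - y is a terminal: add 'y' and stop
From C → y F x:
  - y is a terminal: add 'y' and stop

Collecting: FIRST(C) = { 'y' }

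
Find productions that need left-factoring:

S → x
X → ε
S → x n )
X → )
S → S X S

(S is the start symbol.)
Left-factoring is needed when two productions for the same non-terminal
share a common prefix on the right-hand side.

Productions for S:
  S → x
  S → x n )
  S → S X S
Productions for X:
  X → ε
  X → )

Found common prefix 'x' in productions for S

Answer: Yes, S has productions with common prefix 'x'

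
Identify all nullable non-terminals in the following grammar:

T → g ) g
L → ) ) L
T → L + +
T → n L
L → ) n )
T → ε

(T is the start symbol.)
{ 'T' }

A non-terminal is nullable if it can derive ε (the empty string): either it has an ε-production, or it has a production whose right-hand side consists entirely of nullable non-terminals.

ε-productions: T → ε
So T is immediately nullable.
No further non-terminal can be added: every production for the remaining non-terminals contains a terminal or a non-nullable non-terminal.
Nullable = { 'T' }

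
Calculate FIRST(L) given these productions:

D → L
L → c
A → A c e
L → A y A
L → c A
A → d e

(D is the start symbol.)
{ 'c', 'd' }

FIRST sets of the other non-terminals involved (by the same procedure, iterated to a fixed point):
  FIRST(A) = { 'd' }

From L → c:
  - c is a terminal: add 'c' and stop
From L → A y A:
  - A is a non-terminal: add FIRST(A) \ {ε} = { 'd' }
    A is not nullable, so stop
From L → c A:
  - c is a terminal: add 'c' and stop

Collecting: FIRST(L) = { 'c', 'd' }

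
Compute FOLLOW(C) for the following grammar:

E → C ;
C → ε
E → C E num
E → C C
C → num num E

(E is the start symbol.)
To compute FOLLOW(C), find every occurrence of C on a right-hand side N → α C β: add FIRST(β) \ {ε}, and if β is empty or nullable also add FOLLOW(N). Iterate to a fixed point.

In E → C ;: C is followed by ';', add FIRST(';') \ {ε} = { ';' }
In E → C E num: C is followed by E num, add FIRST(E num) \ {ε} = { ';', 'num' }
In E → C C: C is followed by C, add FIRST(C) \ {ε} = { 'num' }
  C is nullable, so also add FOLLOW(E)
In E → C C: C is at the end, add FOLLOW(E)

The FOLLOW sets referred to above (computed the same way, to a fixed point):
  FOLLOW(E) = { $, ';', 'num' }

Taking the union: FOLLOW(C) = { $, ';', 'num' }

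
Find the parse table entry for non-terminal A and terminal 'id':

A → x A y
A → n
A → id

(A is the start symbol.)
To find M[A, 'id'], we find productions for A where 'id' is in the predict set (PREDICT(N → α) = (FIRST(α) \ {ε}) ∪ (FOLLOW(N) if α ⇒* ε)).

A → x A y: PREDICT = { 'x' }
A → n: PREDICT = { 'n' }
A → id: PREDICT = { 'id' }
  'id' is in predict set, so this production goes in M[A, 'id']

M[A, 'id'] = A → id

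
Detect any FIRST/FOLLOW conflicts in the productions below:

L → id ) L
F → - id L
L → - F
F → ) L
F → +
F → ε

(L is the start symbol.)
A FIRST/FOLLOW conflict occurs when a non-terminal N has a nullable alternative N → β (β ⇒* ε) and another alternative N → α with FIRST(α) ∩ FOLLOW(N) ≠ ∅: on such a lookahead the parser cannot decide between expanding α and letting N vanish via β.

Nullable non-terminals: F.

F: nullable alternative(s) F → ε; FOLLOW(F) = { $ }
  F → - id L: FIRST \ {ε} = { '-' } — disjoint from FOLLOW(F)
  F → ) L: FIRST \ {ε} = { ')' } — disjoint from FOLLOW(F)
  F → +: FIRST \ {ε} = { '+' } — disjoint from FOLLOW(F)
  F → ε: FIRST \ {ε} = { } — this is the only nullable alternative, skip

L has no nullable alternative, so no FIRST/FOLLOW check is needed there.

No FIRST/FOLLOW conflicts found.

Answer: No FIRST/FOLLOW conflicts.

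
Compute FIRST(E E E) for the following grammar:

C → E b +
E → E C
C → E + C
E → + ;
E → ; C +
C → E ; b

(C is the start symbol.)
{ '+', ';' }

FIRST sets of the non-terminals involved (from the grammar, by fixed-point iteration):
  FIRST(E) = { '+', ';' }

To compute FIRST(E E E), process the symbols left to right:
Symbol E is a non-terminal. Add FIRST(E) \ {ε} = { '+', ';' }
E is not nullable (ε ∉ FIRST(E)), so stop here.
FIRST(E E E) = { '+', ';' }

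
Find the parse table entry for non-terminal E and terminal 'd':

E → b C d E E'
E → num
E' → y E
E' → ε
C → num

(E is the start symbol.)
Empty (error entry)

To find M[E, 'd'], we find productions for E where 'd' is in the predict set (PREDICT(N → α) = (FIRST(α) \ {ε}) ∪ (FOLLOW(N) if α ⇒* ε)).

E → b C d E E': PREDICT = { 'b' }
E → num: PREDICT = { 'num' }

M[E, 'd'] is empty (no production applies)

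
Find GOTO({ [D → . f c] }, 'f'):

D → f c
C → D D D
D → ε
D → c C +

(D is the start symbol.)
GOTO(I, 'f') = CLOSURE({ [A → αX.β] : [A → α.Xβ] ∈ I, X = 'f' })

Items with dot before 'f', with the dot advanced:
  [D → . f c] → [D → f . c]
Closure adds nothing (no advanced item has the dot before a non-terminal).

GOTO = { [D → f . c] }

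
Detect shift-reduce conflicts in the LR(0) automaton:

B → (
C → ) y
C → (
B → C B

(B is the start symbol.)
No shift-reduce conflicts

Augment with B' → B and build the canonical LR(0) collection (I0 = CLOSURE({[B' → . B]}), then GOTO on every symbol after a dot until no new states appear). It has 7 states:
  I0: { [B → . (], [B → . C B], [B' → . B], [C → . (], [C → . ) y] }  — shift
  I1: { [B → ( .], [C → ( .] }  — 2 reduces
  I2: { [C → ) . y] }  — shift
  I3: { [B' → B .] }  — accept
  I4: { [B → . (], [B → . C B], [B → C . B], [C → . (], [C → . ) y] }  — shift
  I5: { [B → C B .] }  — reduce
  I6: { [C → ) y .] }  — reduce

No state contains both a complete item and a shift item.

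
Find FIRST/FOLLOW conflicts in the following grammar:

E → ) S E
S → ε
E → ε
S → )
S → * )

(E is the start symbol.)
Yes. S → ')' with FOLLOW(S) on { ')' }

A FIRST/FOLLOW conflict occurs when a non-terminal N has a nullable alternative N → β (β ⇒* ε) and another alternative N → α with FIRST(α) ∩ FOLLOW(N) ≠ ∅: on such a lookahead the parser cannot decide between expanding α and letting N vanish via β.

Nullable non-terminals: E, S.

E: nullable alternative(s) E → ε; FOLLOW(E) = { $ }
  E → ) S E: FIRST \ {ε} = { ')' } — disjoint from FOLLOW(E)
  E → ε: FIRST \ {ε} = { } — this is the only nullable alternative, skip

S: nullable alternative(s) S → ε; FOLLOW(S) = { $, ')' }
  S → ε: FIRST \ {ε} = { } — this is the only nullable alternative, skip
  S → ): FIRST \ {ε} = { ')' } — overlaps FOLLOW(S) on { ')' }: CONFLICT
  S → * ): FIRST \ {ε} = { '*' } — disjoint from FOLLOW(S)

So the grammar has 1 FIRST/FOLLOW conflict (marked CONFLICT above).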